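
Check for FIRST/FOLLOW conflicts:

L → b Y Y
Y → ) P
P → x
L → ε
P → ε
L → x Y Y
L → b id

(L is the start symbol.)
A FIRST/FOLLOW conflict occurs when a non-terminal N has a nullable alternative N → β (β ⇒* ε) and another alternative N → α with FIRST(α) ∩ FOLLOW(N) ≠ ∅: on such a lookahead the parser cannot decide between expanding α and letting N vanish via β.

Nullable non-terminals: L, P.

L: nullable alternative(s) L → ε; FOLLOW(L) = { $ }
  L → b Y Y: FIRST \ {ε} = { 'b' } — disjoint from FOLLOW(L)
  L → ε: FIRST \ {ε} = { } — this is the only nullable alternative, skip
  L → x Y Y: FIRST \ {ε} = { 'x' } — disjoint from FOLLOW(L)
  L → b id: FIRST \ {ε} = { 'b' } — disjoint from FOLLOW(L)

P: nullable alternative(s) P → ε; FOLLOW(P) = { $, ')' }
  P → x: FIRST \ {ε} = { 'x' } — disjoint from FOLLOW(P)
  P → ε: FIRST \ {ε} = { } — this is the only nullable alternative, skip

Y has no nullable alternative, so no FIRST/FOLLOW check is needed there.

No FIRST/FOLLOW conflicts found.

Answer: No FIRST/FOLLOW conflicts.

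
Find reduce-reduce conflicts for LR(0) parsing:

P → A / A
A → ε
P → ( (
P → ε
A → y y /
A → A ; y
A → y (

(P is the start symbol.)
Augment with P' → P and build the canonical LR(0) collection (I0 = CLOSURE({[P' → . P]}), then GOTO on every symbol after a dot until no new states appear). It has 13 states:
  I0: { [A → . A ; y], [A → . y (], [A → . y y /], [A → .], [P → . ( (], [P → . A / A], [P → .], [P' → . P] }  — shift, 2 reduces
  I1: { [P → ( . (] }  — shift
  I2: { [A → A . ; y], [P → A . / A] }  — shift
  I3: { [P' → P .] }  — accept
  I4: { [A → y . (], [A → y . y /] }  — shift
  I5: { [A → y ( .] }  — reduce
  I6: { [A → y y . /] }  — shift
  I7: { [A → y y / .] }  — reduce
  I8: { [A → . A ; y], [A → . y (], [A → . y y /], [A → .], [P → A / . A] }  — shift, reduce
  I9: { [A → A ; . y] }  — shift
  I10: { [A → A ; y .] }  — reduce
  I11: { [A → A . ; y], [P → A / A .] }  — shift, reduce
  I12: { [P → ( ( .] }  — reduce

I0 contains complete items [A → .], [P → .] — reduce-reduce conflict.

Answer: Yes — I0: [A → .] vs [P → .]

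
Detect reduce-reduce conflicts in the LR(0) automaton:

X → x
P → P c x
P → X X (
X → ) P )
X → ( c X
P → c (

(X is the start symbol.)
No reduce-reduce conflicts

Augment with X' → X and build the canonical LR(0) collection (I0 = CLOSURE({[X' → . X]}), then GOTO on every symbol after a dot until no new states appear). It has 16 states:
  I0: { [X → . ( c X], [X → . ) P )], [X → . x], [X' → . X] }  — shift
  I1: { [X → ( . c X] }  — shift
  I2: { [P → . P c x], [P → . X X (], [P → . c (], [X → ) . P )], [X → . ( c X], [X → . ) P )], [X → . x] }  — shift
  I3: { [X' → X .] }  — accept
  I4: { [X → x .] }  — reduce
  I5: { [P → P . c x], [X → ) P . )] }  — shift
  I6: { [P → X . X (], [X → . ( c X], [X → . ) P )], [X → . x] }  — shift
  I7: { [P → c . (] }  — shift
  I8: { [P → c ( .] }  — reduce
  I9: { [P → X X . (] }  — shift
  I10: { [P → X X ( .] }  — reduce
  I11: { [X → ) P ) .] }  — reduce
  I12: { [P → P c . x] }  — shift
  I13: { [P → P c x .] }  — reduce
  I14: { [X → ( c . X], [X → . ( c X], [X → . ) P )], [X → . x] }  — shift
  I15: { [X → ( c X .] }  — reduce

No state contains more than one complete item.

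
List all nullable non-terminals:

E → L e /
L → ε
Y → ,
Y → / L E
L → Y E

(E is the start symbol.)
{ 'L' }

A non-terminal is nullable if it can derive ε (the empty string): either it has an ε-production, or it has a production whose right-hand side consists entirely of nullable non-terminals.

ε-productions: L → ε
So L is immediately nullable.
No further non-terminal can be added: every production for the remaining non-terminals contains a terminal or a non-nullable non-terminal.
Nullable = { 'L' }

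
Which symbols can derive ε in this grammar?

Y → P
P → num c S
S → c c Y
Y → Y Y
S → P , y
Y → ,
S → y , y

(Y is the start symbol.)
There are no ε-productions, so no non-terminal can derive ε.
No non-terminals are nullable.

Answer: None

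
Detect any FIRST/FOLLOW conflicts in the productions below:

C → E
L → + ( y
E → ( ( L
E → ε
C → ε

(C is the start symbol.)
Nullable non-terminals: C, E.
FIRST sets used below: FIRST(E) = { '(', ε }

C: nullable alternative(s) C → E, C → ε; FOLLOW(C) = { $ }
  C → E: FIRST \ {ε} = { '(' } — disjoint from FOLLOW(C)
  C → ε: FIRST \ {ε} = { } — disjoint from FOLLOW(C)

E: nullable alternative(s) E → ε; FOLLOW(E) = { $ }
  E → ( ( L: FIRST \ {ε} = { '(' } — disjoint from FOLLOW(E)
  E → ε: FIRST \ {ε} = { } — this is the only nullable alternative, skip

L has no nullable alternative, so no FIRST/FOLLOW check is needed there.

No FIRST/FOLLOW conflicts found.

Answer: No FIRST/FOLLOW conflicts.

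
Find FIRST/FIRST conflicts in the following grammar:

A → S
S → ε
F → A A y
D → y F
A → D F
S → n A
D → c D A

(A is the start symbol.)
No FIRST/FIRST conflicts.

A FIRST/FIRST conflict occurs when two productions N → α and N → β for the same non-terminal have FIRST(α) ∩ FIRST(β) ≠ ∅ (with ε ∈ FIRST of a nullable right-hand side, so two nullable alternatives also conflict).

FIRST sets of the non-terminals at (or reachable through a nullable prefix from) the front of some alternative:
  FIRST(S) = { 'n', ε }
  FIRST(D) = { 'c', 'y' }

Productions for A:
  A → S: FIRST = { 'n', ε }
  A → D F: FIRST = { 'c', 'y' }
Productions for S:
  S → ε: FIRST = { ε }
  S → n A: FIRST = { 'n' }
Productions for D:
  D → y F: FIRST = { 'y' }
  D → c D A: FIRST = { 'c' }
F has only one production, so no FIRST/FIRST conflict is possible there.

All alternatives of each non-terminal have pairwise disjoint FIRST sets.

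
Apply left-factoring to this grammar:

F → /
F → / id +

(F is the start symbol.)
F → / F'
F' → ε
F' → id +

Left-factoring transforms A → αβ₁ | αβ₂ into A → αA' and A' → β₁ | β₂
(α is the longest common prefix among the alternatives). Repeat until
no nonterminal has two alternatives with a common prefix.

Round 1: F has alternatives sharing prefix '/'. Introduce F': F → / F'
  Add: F' → ε
  Add: F' → id +

No remaining common prefixes — done.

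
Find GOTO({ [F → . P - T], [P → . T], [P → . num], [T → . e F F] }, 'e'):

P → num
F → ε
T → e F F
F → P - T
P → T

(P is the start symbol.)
{ [F → . P - T], [F → .], [P → . T], [P → . num], [T → . e F F], [T → e . F F] }

GOTO(I, 'e') = CLOSURE({ [A → αX.β] : [A → α.Xβ] ∈ I, X = 'e' })

Items with dot before 'e', with the dot advanced:
  [T → . e F F] → [T → e . F F]
Closure of the advanced items:
  [T → e . F F] has the dot before F: add [F → .], [F → . P - T]
  [F → . P - T] has the dot before P: add [P → . num], [P → . T]
  [P → . T] has the dot before T: add [T → . e F F]

GOTO = { [F → . P - T], [F → .], [P → . T], [P → . num], [T → . e F F], [T → e . F F] }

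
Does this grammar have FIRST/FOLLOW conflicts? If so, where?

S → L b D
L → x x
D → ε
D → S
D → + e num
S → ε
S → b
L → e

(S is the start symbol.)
No FIRST/FOLLOW conflicts.

A FIRST/FOLLOW conflict occurs when a non-terminal N has a nullable alternative N → β (β ⇒* ε) and another alternative N → α with FIRST(α) ∩ FOLLOW(N) ≠ ∅: on such a lookahead the parser cannot decide between expanding α and letting N vanish via β.

Nullable non-terminals: D, S.
FIRST sets used below: FIRST(S) = { 'b', 'e', 'x', ε }, FIRST(L) = { 'e', 'x' }

D: nullable alternative(s) D → ε, D → S; FOLLOW(D) = { $ }
  D → ε: FIRST \ {ε} = { } — disjoint from FOLLOW(D)
  D → S: FIRST \ {ε} = { 'b', 'e', 'x' } — disjoint from FOLLOW(D)
  D → + e num: FIRST \ {ε} = { '+' } — disjoint from FOLLOW(D)

S: nullable alternative(s) S → ε; FOLLOW(S) = { $ }
  S → L b D: FIRST \ {ε} = { 'e', 'x' } — disjoint from FOLLOW(S)
  S → ε: FIRST \ {ε} = { } — this is the only nullable alternative, skip
  S → b: FIRST \ {ε} = { 'b' } — disjoint from FOLLOW(S)

L has no nullable alternative, so no FIRST/FOLLOW check is needed there.

No FIRST/FOLLOW conflicts found.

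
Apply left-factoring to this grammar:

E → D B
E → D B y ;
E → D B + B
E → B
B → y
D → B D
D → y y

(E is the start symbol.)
Left-factoring transforms A → αβ₁ | αβ₂ into A → αA' and A' → β₁ | β₂
(α is the longest common prefix among the alternatives). Repeat until
no nonterminal has two alternatives with a common prefix.

Round 1: E has alternatives sharing prefix 'D B'. Introduce E': E → D B E'
  Add: E' → ε
  Add: E' → y ;
  Add: E' → + B

No remaining common prefixes — done.

Resulting grammar:
E → D B E'
E' → ε
E' → y ;
E' → + B
E → B
B → y
D → B D
D → y y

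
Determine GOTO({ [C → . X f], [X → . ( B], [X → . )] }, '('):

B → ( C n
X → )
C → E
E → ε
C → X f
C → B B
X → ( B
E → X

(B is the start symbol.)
{ [B → . ( C n], [X → ( . B] }

GOTO(I, '(') = CLOSURE({ [A → αX.β] : [A → α.Xβ] ∈ I, X = '(' })

Items with dot before '(', with the dot advanced:
  [X → . ( B] → [X → ( . B]
Closure of the advanced items:
  [X → ( . B] has the dot before B: add [B → . ( C n]

GOTO = { [B → . ( C n], [X → ( . B] }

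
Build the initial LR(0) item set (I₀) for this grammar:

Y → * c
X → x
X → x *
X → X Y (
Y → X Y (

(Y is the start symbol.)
First, augment the grammar with Y' → Y
I₀ = CLOSURE({ [Y' → . Y] }):
  [Y' → . Y] has the dot before Y: add [Y → . * c], [Y → . X Y (]
  [Y → . X Y (] has the dot before X: add [X → . x], [X → . x *], [X → . X Y (]
No further items can be added.

I₀ = { [X → . X Y (], [X → . x *], [X → . x], [Y → . * c], [Y → . X Y (], [Y' → . Y] }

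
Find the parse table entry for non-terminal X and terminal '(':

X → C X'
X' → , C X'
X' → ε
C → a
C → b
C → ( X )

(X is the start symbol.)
X → C X'

To find M[X, '('], we find productions for X where '(' is in the predict set (PREDICT(N → α) = (FIRST(α) \ {ε}) ∪ (FOLLOW(N) if α ⇒* ε)).

Relevant sets:
  FIRST(C) = { '(', 'a', 'b' }

X → C X': PREDICT = { '(', 'a', 'b' }
  '(' is in predict set, so this production goes in M[X, '(']

M[X, '('] = X → C X'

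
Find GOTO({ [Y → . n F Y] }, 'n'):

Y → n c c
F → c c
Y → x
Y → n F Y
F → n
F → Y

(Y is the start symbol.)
GOTO(I, 'n') = CLOSURE({ [A → αX.β] : [A → α.Xβ] ∈ I, X = 'n' })

Items with dot before 'n', with the dot advanced:
  [Y → . n F Y] → [Y → n . F Y]
Closure of the advanced items:
  [Y → n . F Y] has the dot before F: add [F → . c c], [F → . n], [F → . Y]
  [F → . Y] has the dot before Y: add [Y → . n c c], [Y → . x], [Y → . n F Y]

GOTO = { [F → . Y], [F → . c c], [F → . n], [Y → . n F Y], [Y → . n c c], [Y → . x], [Y → n . F Y] }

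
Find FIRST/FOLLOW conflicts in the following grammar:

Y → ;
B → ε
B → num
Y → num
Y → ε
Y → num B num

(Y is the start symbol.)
Nullable non-terminals: B, Y.

B: nullable alternative(s) B → ε; FOLLOW(B) = { 'num' }
  B → ε: FIRST \ {ε} = { } — this is the only nullable alternative, skip
  B → num: FIRST \ {ε} = { 'num' } — overlaps FOLLOW(B) on { 'num' }: CONFLICT

Y: nullable alternative(s) Y → ε; FOLLOW(Y) = { $ }
  Y → ;: FIRST \ {ε} = { ';' } — disjoint from FOLLOW(Y)
  Y → num: FIRST \ {ε} = { 'num' } — disjoint from FOLLOW(Y)
  Y → ε: FIRST \ {ε} = { } — this is the only nullable alternative, skip
  Y → num B num: FIRST \ {ε} = { 'num' } — disjoint from FOLLOW(Y)

So the grammar has 1 FIRST/FOLLOW conflict (marked CONFLICT above).

Answer: Yes. B → num with FOLLOW(B) on { 'num' }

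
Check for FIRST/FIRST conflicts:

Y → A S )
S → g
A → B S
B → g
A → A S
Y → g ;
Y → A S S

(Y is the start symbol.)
Yes. Y → A S ')' / Y → g ';' on { 'g' }; Y → A S ')' / Y → A S S on { 'g' }; Y → g ';' / Y → A S S on { 'g' }; A → B S / A → A S on { 'g' }

A FIRST/FIRST conflict occurs when two productions N → α and N → β for the same non-terminal have FIRST(α) ∩ FIRST(β) ≠ ∅ (with ε ∈ FIRST of a nullable right-hand side, so two nullable alternatives also conflict).

FIRST sets of the non-terminals at (or reachable through a nullable prefix from) the front of some alternative:
  FIRST(A) = { 'g' }
  FIRST(B) = { 'g' }

Productions for Y:
  Y → A S ): FIRST = { 'g' }
  Y → g ;: FIRST = { 'g' }
  Y → A S S: FIRST = { 'g' }
Productions for A:
  A → B S: FIRST = { 'g' }
  A → A S: FIRST = { 'g' }
S, B have only one production, so no FIRST/FIRST conflict is possible there.

Conflict for Y: Y → A S ) and Y → g ;
  Overlap: { 'g' }
Conflict for Y: Y → A S ) and Y → A S S
  Overlap: { 'g' }
Conflict for Y: Y → g ; and Y → A S S
  Overlap: { 'g' }
Conflict for A: A → B S and A → A S
  Overlap: { 'g' }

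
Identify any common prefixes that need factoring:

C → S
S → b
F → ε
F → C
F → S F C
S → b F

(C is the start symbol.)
Left-factoring is needed when two productions for the same non-terminal
share a common prefix on the right-hand side.

Productions for S:
  S → b
  S → b F
Productions for F:
  F → ε
  F → C
  F → S F C

Found common prefix 'b' in productions for S

Answer: Yes, S has productions with common prefix 'b'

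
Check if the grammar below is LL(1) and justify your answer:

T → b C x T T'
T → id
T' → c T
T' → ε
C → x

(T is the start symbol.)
No. Predict set conflict for T': { 'c' }

A grammar is LL(1) if for each non-terminal N with multiple productions, the predict sets of those productions are pairwise disjoint, where PREDICT(N → α) = (FIRST(α) \ {ε}) ∪ (FOLLOW(N) if α ⇒* ε).

Relevant sets:
  FOLLOW(T') = { $, 'c' }

For T:
  PREDICT(T → b C x T T') = { 'b' }
  PREDICT(T → id) = { 'id' }
For T':
  PREDICT(T' → c T) = { 'c' }
  PREDICT(T' → ε) = { $, 'c' }
C has a single production, so nothing to check there.

Conflict found: Predict set conflict for T': { 'c' }
The grammar is NOT LL(1).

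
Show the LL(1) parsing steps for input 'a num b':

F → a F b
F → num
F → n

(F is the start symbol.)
LL(1) parsing maintains a stack (initially the start symbol over $) and the input. At each step: if the stack top is a terminal, match it against the current input token; if it is a non-terminal N, replace it with the RHS of M[N, lookahead] (the unique production whose predict set contains the lookahead).

Stack is shown with the top on the left.

Stack    Input      Action
--------------------------
F $      a num b $  output F → a F b
a F b $  a num b $  match 'a'
F b $    num b $    output F → num
num b $  num b $    match 'num'
b $      b $        match 'b'
$        $          accept

The string is accepted.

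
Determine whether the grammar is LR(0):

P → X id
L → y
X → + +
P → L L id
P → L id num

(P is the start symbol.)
Yes, the grammar is LR(0)

A grammar is LR(0) if no state in the canonical LR(0) collection has:
  - both a shift item (dot before a terminal) and a complete item (shift-reduce conflict), or
  - two or more complete items (reduce-reduce conflict; the accept item [P' → P .] counts as a complete item here).

Augment with P' → P and build the canonical LR(0) collection (I0 = CLOSURE({[P' → . P]}), then GOTO on every symbol after a dot until no new states appear). It has 12 states:
  I0: { [L → . y], [P → . L L id], [P → . L id num], [P → . X id], [P' → . P], [X → . + +] }  — shift
  I1: { [X → + . +] }  — shift
  I2: { [L → . y], [P → L . L id], [P → L . id num] }  — shift
  I3: { [P' → P .] }  — accept
  I4: { [P → X . id] }  — shift
  I5: { [L → y .] }  — reduce
  I6: { [P → X id .] }  — reduce
  I7: { [P → L L . id] }  — shift
  I8: { [P → L id . num] }  — shift
  I9: { [P → L id num .] }  — reduce
  I10: { [P → L L id .] }  — reduce
  I11: { [X → + + .] }  — reduce

Every state is either a pure shift/goto state or contains exactly one complete item and nothing to shift — no conflicts. The grammar is LR(0).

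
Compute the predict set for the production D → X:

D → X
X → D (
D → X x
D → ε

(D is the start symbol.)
{ '(' }

PREDICT(D → X) = (FIRST(RHS) \ {ε}) ∪ (FOLLOW(D) if ε ∈ FIRST(RHS), i.e. RHS ⇒* ε)
FIRST(X) = { '(' }
FIRST(X) = { '(' }
ε ∉ FIRST(X), so FOLLOW(D) is not added.
PREDICT(D → X) = { '(' }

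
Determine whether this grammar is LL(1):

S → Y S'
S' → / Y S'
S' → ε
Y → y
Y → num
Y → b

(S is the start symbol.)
Yes, the grammar is LL(1).

Relevant sets:
  FOLLOW(S') = { $ }

For S':
  PREDICT(S' → '/' Y S') = { '/' }
  PREDICT(S' → ε) = { $ }
For Y:
  PREDICT(Y → y) = { 'y' }
  PREDICT(Y → num) = { 'num' }
  PREDICT(Y → b) = { 'b' }
S has a single production, so nothing to check there.

All predict sets are disjoint. The grammar IS LL(1).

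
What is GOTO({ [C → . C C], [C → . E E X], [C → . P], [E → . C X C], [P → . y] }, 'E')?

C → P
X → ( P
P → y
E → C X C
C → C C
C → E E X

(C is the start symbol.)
{ [C → . C C], [C → . E E X], [C → . P], [C → E . E X], [E → . C X C], [P → . y] }

GOTO(I, 'E') = CLOSURE({ [A → αX.β] : [A → α.Xβ] ∈ I, X = 'E' })

Items with dot before 'E', with the dot advanced:
  [C → . E E X] → [C → E . E X]
Closure of the advanced items:
  [C → E . E X] has the dot before E: add [E → . C X C]
  [E → . C X C] has the dot before C: add [C → . P], [C → . C C], [C → . E E X]
  [C → . P] has the dot before P: add [P → . y]

GOTO = { [C → . C C], [C → . E E X], [C → . P], [C → E . E X], [E → . C X C], [P → . y] }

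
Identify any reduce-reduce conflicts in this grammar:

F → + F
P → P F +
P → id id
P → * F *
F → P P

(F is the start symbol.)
A reduce-reduce conflict occurs when an LR(0) state has two complete items [A → α .] and [B → β .] — both call for a reduction, and with no lookahead the parser cannot choose between them.

Augment with F' → F and build the canonical LR(0) collection (I0 = CLOSURE({[F' → . F]}), then GOTO on every symbol after a dot until no new states appear). It has 13 states:
  I0: { [F → . + F], [F → . P P], [F' → . F], [P → . * F *], [P → . P F +], [P → . id id] }  — shift
  I1: { [F → . + F], [F → . P P], [P → * . F *], [P → . * F *], [P → . P F +], [P → . id id] }  — shift
  I2: { [F → + . F], [F → . + F], [F → . P P], [P → . * F *], [P → . P F +], [P → . id id] }  — shift
  I3: { [F' → F .] }  — accept
  I4: { [F → . + F], [F → . P P], [F → P . P], [P → . * F *], [P → . P F +], [P → . id id], [P → P . F +] }  — shift
  I5: { [P → id . id] }  — shift
  I6: { [P → id id .] }  — reduce
  I7: { [P → P F . +] }  — shift
  I8: { [F → . + F], [F → . P P], [F → P . P], [F → P P .], [P → . * F *], [P → . P F +], [P → . id id], [P → P . F +] }  — shift, reduce
  I9: { [P → P F + .] }  — reduce
  I10: { [F → + F .] }  — reduce
  I11: { [P → * F . *] }  — shift
  I12: { [P → * F * .] }  — reduce

No state contains more than one complete item.

Answer: No reduce-reduce conflicts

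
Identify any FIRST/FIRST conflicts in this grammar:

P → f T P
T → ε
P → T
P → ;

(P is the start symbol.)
No FIRST/FIRST conflicts.

FIRST sets of the non-terminals at (or reachable through a nullable prefix from) the front of some alternative:
  FIRST(T) = { ε }

Productions for P:
  P → f T P: FIRST = { 'f' }
  P → T: FIRST = { ε }
  P → ;: FIRST = { ';' }
T has only one production, so no FIRST/FIRST conflict is possible there.

All alternatives of each non-terminal have pairwise disjoint FIRST sets.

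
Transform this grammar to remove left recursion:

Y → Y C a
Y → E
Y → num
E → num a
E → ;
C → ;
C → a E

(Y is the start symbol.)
Y is directly left-recursive. The standard transformation for
  A → A α₁ | ... | A α_m | β₁ | ... | β_n
is
  A  → β₁ A' | ... | β_n A'
  A' → α₁ A' | ... | α_m A' | ε

Y → E becomes Y → E Y'
Y → num becomes Y → num Y'
Y → Y C a becomes Y' → C a Y'
Add Y' → ε

Productions for other non-terminals are unchanged:
  E → num a
  E → ;
  C → ;
  C → a E

Resulting grammar:
Y → E Y'
Y → num Y'
Y' → C a Y'
Y' → ε
E → num a
E → ;
C → ;
C → a E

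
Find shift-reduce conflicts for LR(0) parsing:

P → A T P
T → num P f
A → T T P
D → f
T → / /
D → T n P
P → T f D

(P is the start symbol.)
A shift-reduce conflict occurs when an LR(0) state has both:
  - a complete (reduce) item [A → α .] (dot at the end), and
  - a shift item [B → β . c γ] (dot before a terminal).

Augment with P' → P and build the canonical LR(0) collection (I0 = CLOSURE({[P' → . P]}), then GOTO on every symbol after a dot until no new states appear). It has 19 states:
  I0: { [A → . T T P], [P → . A T P], [P → . T f D], [P' → . P], [T → . / /], [T → . num P f] }  — shift
  I1: { [T → / . /] }  — shift
  I2: { [P → A . T P], [T → . / /], [T → . num P f] }  — shift
  I3: { [P' → P .] }  — accept
  I4: { [A → T . T P], [P → T . f D], [T → . / /], [T → . num P f] }  — shift
  I5: { [A → . T T P], [P → . A T P], [P → . T f D], [T → . / /], [T → . num P f], [T → num . P f] }  — shift
  I6: { [T → num P . f] }  — shift
  I7: { [T → num P f .] }  — reduce
  I8: { [A → . T T P], [A → T T . P], [P → . A T P], [P → . T f D], [T → . / /], [T → . num P f] }  — shift
  I9: { [D → . T n P], [D → . f], [P → T f . D], [T → . / /], [T → . num P f] }  — shift
  I10: { [P → T f D .] }  — reduce
  I11: { [D → T . n P] }  — shift
  I12: { [D → f .] }  — reduce
  I13: { [A → . T T P], [D → T n . P], [P → . A T P], [P → . T f D], [T → . / /], [T → . num P f] }  — shift
  I14: { [D → T n P .] }  — reduce
  I15: { [A → T T P .] }  — reduce
  I16: { [A → . T T P], [P → . A T P], [P → . T f D], [P → A T . P], [T → . / /], [T → . num P f] }  — shift
  I17: { [P → A T P .] }  — reduce
  I18: { [T → / / .] }  — reduce

No state contains both a complete item and a shift item.

Answer: No shift-reduce conflicts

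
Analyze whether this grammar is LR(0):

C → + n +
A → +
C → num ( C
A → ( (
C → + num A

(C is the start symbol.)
A grammar is LR(0) if no state in the canonical LR(0) collection has:
  - both a shift item (dot before a terminal) and a complete item (shift-reduce conflict), or
  - two or more complete items (reduce-reduce conflict; the accept item [C' → C .] counts as a complete item here).

Augment with C' → C and build the canonical LR(0) collection (I0 = CLOSURE({[C' → . C]}), then GOTO on every symbol after a dot until no new states appear). It has 13 states:
  I0: { [C → . + n +], [C → . + num A], [C → . num ( C], [C' → . C] }  — shift
  I1: { [C → + . n +], [C → + . num A] }  — shift
  I2: { [C' → C .] }  — accept
  I3: { [C → num . ( C] }  — shift
  I4: { [C → . + n +], [C → . + num A], [C → . num ( C], [C → num ( . C] }  — shift
  I5: { [C → num ( C .] }  — reduce
  I6: { [C → + n . +] }  — shift
  I7: { [A → . ( (], [A → . +], [C → + num . A] }  — shift
  I8: { [A → ( . (] }  — shift
  I9: { [A → + .] }  — reduce
  I10: { [C → + num A .] }  — reduce
  I11: { [A → ( ( .] }  — reduce
  I12: { [C → + n + .] }  — reduce

Every state is either a pure shift/goto state or contains exactly one complete item and nothing to shift — no conflicts. The grammar is LR(0).

Answer: Yes, the grammar is LR(0)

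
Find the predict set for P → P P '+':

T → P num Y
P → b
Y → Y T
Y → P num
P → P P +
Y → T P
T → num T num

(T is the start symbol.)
PREDICT(P → P P '+') = (FIRST(RHS) \ {ε}) ∪ (FOLLOW(P) if ε ∈ FIRST(RHS), i.e. RHS ⇒* ε)
FIRST(P) = { 'b' }
FIRST(P P '+') = { 'b' }
ε ∉ FIRST(P P '+'), so FOLLOW(P) is not added.
PREDICT(P → P P '+') = { 'b' }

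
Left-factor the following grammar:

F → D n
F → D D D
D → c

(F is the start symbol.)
F → D F'
F' → n
F' → D D
D → c

Left-factoring transforms A → αβ₁ | αβ₂ into A → αA' and A' → β₁ | β₂
(α is the longest common prefix among the alternatives). Repeat until
no nonterminal has two alternatives with a common prefix.

Round 1: F has alternatives sharing prefix 'D'. Introduce F': F → D F'
  Add: F' → n
  Add: F' → D D

No remaining common prefixes — done.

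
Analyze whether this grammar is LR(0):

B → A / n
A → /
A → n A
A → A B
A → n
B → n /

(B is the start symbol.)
No. Shift-reduce conflict between [A → n .] and [A → . /]

Augment with B' → B and build the canonical LR(0) collection (I0 = CLOSURE({[B' → . B]}), then GOTO on every symbol after a dot until no new states appear). It has 11 states:
  I0: { [A → . /], [A → . A B], [A → . n A], [A → . n], [B → . A / n], [B → . n /], [B' → . B] }  — shift
  I1: { [A → / .] }  — reduce
  I2: { [A → . /], [A → . A B], [A → . n A], [A → . n], [A → A . B], [B → . A / n], [B → . n /], [B → A . / n] }  — shift
  I3: { [B' → B .] }  — accept
  I4: { [A → . /], [A → . A B], [A → . n A], [A → . n], [A → n . A], [A → n .], [B → n . /] }  — shift, reduce
  I5: { [A → / .], [B → n / .] }  — 2 reduces
  I6: { [A → . /], [A → . A B], [A → . n A], [A → . n], [A → A . B], [A → n A .], [B → . A / n], [B → . n /] }  — shift, reduce
  I7: { [A → . /], [A → . A B], [A → . n A], [A → . n], [A → n . A], [A → n .] }  — shift, reduce
  I8: { [A → A B .] }  — reduce
  I9: { [A → / .], [B → A / . n] }  — shift, reduce
  I10: { [B → A / n .] }  — reduce

Conflict in state I4:
  Shift-reduce conflict between [A → n .] and [A → . /]
So the grammar is NOT LR(0).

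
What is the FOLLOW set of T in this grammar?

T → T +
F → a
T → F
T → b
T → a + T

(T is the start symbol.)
{ $, '+' }

To compute FOLLOW(T), find every occurrence of T on a right-hand side N → α T β: add FIRST(β) \ {ε}, and if β is empty or nullable also add FOLLOW(N). Iterate to a fixed point.

T is the start symbol, so $ ∈ FOLLOW(T).
In T → T +: T is followed by '+', add FIRST('+') \ {ε} = { '+' }
In T → a + T: T is at the end; this adds FOLLOW(T) to itself — nothing new

Taking the union: FOLLOW(T) = { $, '+' }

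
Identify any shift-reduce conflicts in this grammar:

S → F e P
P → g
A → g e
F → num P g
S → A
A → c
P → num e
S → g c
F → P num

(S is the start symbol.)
Augment with S' → S and build the canonical LR(0) collection (I0 = CLOSURE({[S' → . S]}), then GOTO on every symbol after a dot until no new states appear). It has 18 states:
  I0: { [A → . c], [A → . g e], [F → . P num], [F → . num P g], [P → . g], [P → . num e], [S → . A], [S → . F e P], [S → . g c], [S' → . S] }  — shift
  I1: { [S → A .] }  — reduce
  I2: { [S → F . e P] }  — shift
  I3: { [F → P . num] }  — shift
  I4: { [S' → S .] }  — accept
  I5: { [A → c .] }  — reduce
  I6: { [A → g . e], [P → g .], [S → g . c] }  — shift, reduce
  I7: { [F → num . P g], [P → . g], [P → . num e], [P → num . e] }  — shift
  I8: { [F → num P . g] }  — shift
  I9: { [P → num e .] }  — reduce
  I10: { [P → g .] }  — reduce
  I11: { [P → num . e] }  — shift
  I12: { [F → num P g .] }  — reduce
  I13: { [S → g c .] }  — reduce
  I14: { [A → g e .] }  — reduce
  I15: { [F → P num .] }  — reduce
  I16: { [P → . g], [P → . num e], [S → F e . P] }  — shift
  I17: { [S → F e P .] }  — reduce

I6 contains reduce item [P → g .] and shift items [A → g . e], [S → g . c] — shift-reduce conflict.

Answer: Yes — I6: [P → g .] vs [A → g . e]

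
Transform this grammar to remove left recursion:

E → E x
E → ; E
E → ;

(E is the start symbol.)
E is directly left-recursive. The standard transformation for
  A → A α₁ | ... | A α_m | β₁ | ... | β_n
is
  A  → β₁ A' | ... | β_n A'
  A' → α₁ A' | ... | α_m A' | ε

E → ; E becomes E → ; E E'
E → ; becomes E → ; E'
E → E x becomes E' → x E'
Add E' → ε

Resulting grammar:
E → ; E E'
E → ; E'
E' → x E'
E' → ε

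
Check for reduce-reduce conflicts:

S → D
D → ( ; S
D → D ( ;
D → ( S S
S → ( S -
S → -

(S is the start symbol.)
Yes — I9: [S → ( S - .] vs [S → - .]

Augment with S' → S and build the canonical LR(0) collection (I0 = CLOSURE({[S' → . S]}), then GOTO on every symbol after a dot until no new states appear). It has 12 states:
  I0: { [D → . ( ; S], [D → . ( S S], [D → . D ( ;], [S → . ( S -], [S → . -], [S → . D], [S' → . S] }  — shift
  I1: { [D → ( . ; S], [D → ( . S S], [D → . ( ; S], [D → . ( S S], [D → . D ( ;], [S → ( . S -], [S → . ( S -], [S → . -], [S → . D] }  — shift
  I2: { [S → - .] }  — reduce
  I3: { [D → D . ( ;], [S → D .] }  — shift, reduce
  I4: { [S' → S .] }  — accept
  I5: { [D → D ( . ;] }  — shift
  I6: { [D → D ( ; .] }  — reduce
  I7: { [D → ( ; . S], [D → . ( ; S], [D → . ( S S], [D → . D ( ;], [S → . ( S -], [S → . -], [S → . D] }  — shift
  I8: { [D → ( S . S], [D → . ( ; S], [D → . ( S S], [D → . D ( ;], [S → ( S . -], [S → . ( S -], [S → . -], [S → . D] }  — shift
  I9: { [S → ( S - .], [S → - .] }  — 2 reduces
  I10: { [D → ( S S .] }  — reduce
  I11: { [D → ( ; S .] }  — reduce

I9 contains complete items [S → ( S - .], [S → - .] — reduce-reduce conflict.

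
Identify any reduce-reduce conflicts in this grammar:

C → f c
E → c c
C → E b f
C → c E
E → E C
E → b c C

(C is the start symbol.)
A reduce-reduce conflict occurs when an LR(0) state has two complete items [A → α .] and [B → β .] — both call for a reduction, and with no lookahead the parser cannot choose between them.

Augment with C' → C and build the canonical LR(0) collection (I0 = CLOSURE({[C' → . C]}), then GOTO on every symbol after a dot until no new states appear). It has 15 states:
  I0: { [C → . E b f], [C → . c E], [C → . f c], [C' → . C], [E → . E C], [E → . b c C], [E → . c c] }  — shift
  I1: { [C' → C .] }  — accept
  I2: { [C → . E b f], [C → . c E], [C → . f c], [C → E . b f], [E → . E C], [E → . b c C], [E → . c c], [E → E . C] }  — shift
  I3: { [E → b . c C] }  — shift
  I4: { [C → c . E], [E → . E C], [E → . b c C], [E → . c c], [E → c . c] }  — shift
  I5: { [C → f . c] }  — shift
  I6: { [C → f c .] }  — reduce
  I7: { [C → . E b f], [C → . c E], [C → . f c], [C → c E .], [E → . E C], [E → . b c C], [E → . c c], [E → E . C] }  — shift, reduce
  I8: { [E → c . c], [E → c c .] }  — shift, reduce
  I9: { [E → c c .] }  — reduce
  I10: { [E → E C .] }  — reduce
  I11: { [C → . E b f], [C → . c E], [C → . f c], [E → . E C], [E → . b c C], [E → . c c], [E → b c . C] }  — shift
  I12: { [E → b c C .] }  — reduce
  I13: { [C → E b . f], [E → b . c C] }  — shift
  I14: { [C → E b f .] }  — reduce

No state contains more than one complete item.

Answer: No reduce-reduce conflicts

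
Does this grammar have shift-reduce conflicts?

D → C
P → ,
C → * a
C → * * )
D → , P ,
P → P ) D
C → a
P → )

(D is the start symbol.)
A shift-reduce conflict occurs when an LR(0) state has both:
  - a complete (reduce) item [A → α .] (dot at the end), and
  - a shift item [B → β . c γ] (dot before a terminal).

Augment with D' → D and build the canonical LR(0) collection (I0 = CLOSURE({[D' → . D]}), then GOTO on every symbol after a dot until no new states appear). It has 15 states:
  I0: { [C → . * * )], [C → . * a], [C → . a], [D → . , P ,], [D → . C], [D' → . D] }  — shift
  I1: { [C → * . * )], [C → * . a] }  — shift
  I2: { [D → , . P ,], [P → . )], [P → . ,], [P → . P ) D] }  — shift
  I3: { [D → C .] }  — reduce
  I4: { [D' → D .] }  — accept
  I5: { [C → a .] }  — reduce
  I6: { [P → ) .] }  — reduce
  I7: { [P → , .] }  — reduce
  I8: { [D → , P . ,], [P → P . ) D] }  — shift
  I9: { [C → . * * )], [C → . * a], [C → . a], [D → . , P ,], [D → . C], [P → P ) . D] }  — shift
  I10: { [D → , P , .] }  — reduce
  I11: { [P → P ) D .] }  — reduce
  I12: { [C → * * . )] }  — shift
  I13: { [C → * a .] }  — reduce
  I14: { [C → * * ) .] }  — reduce

No state contains both a complete item and a shift item.

Answer: No shift-reduce conflicts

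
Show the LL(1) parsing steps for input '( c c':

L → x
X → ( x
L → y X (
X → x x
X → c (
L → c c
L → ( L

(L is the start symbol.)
Stack is shown with the top on the left.

Stack  Input    Action
----------------------
L $    ( c c $  output L → ( L
( L $  ( c c $  match '('
L $    c c $    output L → c c
c c $  c c $    match 'c'
c $    c $      match 'c'
$      $        accept

The string is accepted.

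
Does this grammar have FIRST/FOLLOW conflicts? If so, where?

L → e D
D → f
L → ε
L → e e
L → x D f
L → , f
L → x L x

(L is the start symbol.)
A FIRST/FOLLOW conflict occurs when a non-terminal N has a nullable alternative N → β (β ⇒* ε) and another alternative N → α with FIRST(α) ∩ FOLLOW(N) ≠ ∅: on such a lookahead the parser cannot decide between expanding α and letting N vanish via β.

Nullable non-terminals: L.

L: nullable alternative(s) L → ε; FOLLOW(L) = { $, 'x' }
  L → e D: FIRST \ {ε} = { 'e' } — disjoint from FOLLOW(L)
  L → ε: FIRST \ {ε} = { } — this is the only nullable alternative, skip
  L → e e: FIRST \ {ε} = { 'e' } — disjoint from FOLLOW(L)
  L → x D f: FIRST \ {ε} = { 'x' } — overlaps FOLLOW(L) on { 'x' }: CONFLICT
  L → , f: FIRST \ {ε} = { ',' } — disjoint from FOLLOW(L)
  L → x L x: FIRST \ {ε} = { 'x' } — overlaps FOLLOW(L) on { 'x' }: CONFLICT

D has no nullable alternative, so no FIRST/FOLLOW check is needed there.

So the grammar has 2 FIRST/FOLLOW conflicts (marked CONFLICT above).

Answer: Yes. L → x D f with FOLLOW(L) on { 'x' }; L → x L x with FOLLOW(L) on { 'x' }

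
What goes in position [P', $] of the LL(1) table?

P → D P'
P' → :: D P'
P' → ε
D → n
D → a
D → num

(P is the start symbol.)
To find M[P', $], we find productions for P' where $ is in the predict set (PREDICT(N → α) = (FIRST(α) \ {ε}) ∪ (FOLLOW(N) if α ⇒* ε)).

Relevant sets:
  FOLLOW(P') = { $ }

P' → :: D P': PREDICT = { '::' }
P' → ε: PREDICT = { $ }
  $ is in predict set, so this production goes in M[P', $]

M[P', $] = P' → ε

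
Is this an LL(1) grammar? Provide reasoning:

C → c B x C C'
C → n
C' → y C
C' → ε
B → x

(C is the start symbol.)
No. Predict set conflict for C': { 'y' }

A grammar is LL(1) if for each non-terminal N with multiple productions, the predict sets of those productions are pairwise disjoint, where PREDICT(N → α) = (FIRST(α) \ {ε}) ∪ (FOLLOW(N) if α ⇒* ε).

Relevant sets:
  FOLLOW(C') = { $, 'y' }

For C:
  PREDICT(C → c B x C C') = { 'c' }
  PREDICT(C → n) = { 'n' }
For C':
  PREDICT(C' → y C) = { 'y' }
  PREDICT(C' → ε) = { $, 'y' }
B has a single production, so nothing to check there.

Conflict found: Predict set conflict for C': { 'y' }
The grammar is NOT LL(1).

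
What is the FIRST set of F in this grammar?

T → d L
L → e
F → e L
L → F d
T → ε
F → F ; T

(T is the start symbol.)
{ 'e' }

From F → e L:
  - e is a terminal: add 'e' and stop
From F → F ; T:
  - F is the symbol being defined: contributes nothing new
    F is not nullable, so stop

Collecting: FIRST(F) = { 'e' }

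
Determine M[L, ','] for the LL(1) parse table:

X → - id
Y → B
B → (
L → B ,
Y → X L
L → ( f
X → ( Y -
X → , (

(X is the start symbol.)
To find M[L, ','], we find productions for L where ',' is in the predict set (PREDICT(N → α) = (FIRST(α) \ {ε}) ∪ (FOLLOW(N) if α ⇒* ε)).

Relevant sets:
  FIRST(B) = { '(' }

L → B ,: PREDICT = { '(' }
L → ( f: PREDICT = { '(' }

M[L, ','] is empty (no production applies)

Answer: Empty (error entry)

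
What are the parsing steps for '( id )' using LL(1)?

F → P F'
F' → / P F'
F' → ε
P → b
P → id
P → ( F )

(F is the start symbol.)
LL(1) parsing maintains a stack (initially the start symbol over $) and the input. At each step: if the stack top is a terminal, match it against the current input token; if it is a non-terminal N, replace it with the RHS of M[N, lookahead] (the unique production whose predict set contains the lookahead).

Stack is shown with the top on the left.

Stack         Input     Action
------------------------------
F $           ( id ) $  output F → P F'
P F' $        ( id ) $  output P → ( F )
( F ) F' $    ( id ) $  match '('
F ) F' $      id ) $    output F → P F'
P F' ) F' $   id ) $    output P → id
id F' ) F' $  id ) $    match 'id'
F' ) F' $     ) $       output F' → ε
) F' $        ) $       match ')'
F' $          $         output F' → ε
$             $         accept

The string is accepted.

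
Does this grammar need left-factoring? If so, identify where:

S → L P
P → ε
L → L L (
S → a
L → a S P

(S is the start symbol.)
Left-factoring is needed when two productions for the same non-terminal
share a common prefix on the right-hand side.

Productions for S:
  S → L P
  S → a
Productions for L:
  L → L L (
  L → a S P

No common prefixes found.

Answer: No, left-factoring is not needed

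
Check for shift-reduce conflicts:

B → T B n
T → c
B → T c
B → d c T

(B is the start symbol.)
Augment with B' → B and build the canonical LR(0) collection (I0 = CLOSURE({[B' → . B]}), then GOTO on every symbol after a dot until no new states appear). It has 10 states:
  I0: { [B → . T B n], [B → . T c], [B → . d c T], [B' → . B], [T → . c] }  — shift
  I1: { [B' → B .] }  — accept
  I2: { [B → . T B n], [B → . T c], [B → . d c T], [B → T . B n], [B → T . c], [T → . c] }  — shift
  I3: { [T → c .] }  — reduce
  I4: { [B → d . c T] }  — shift
  I5: { [B → d c . T], [T → . c] }  — shift
  I6: { [B → d c T .] }  — reduce
  I7: { [B → T B . n] }  — shift
  I8: { [B → T c .], [T → c .] }  — 2 reduces
  I9: { [B → T B n .] }  — reduce

No state contains both a complete item and a shift item.

Answer: No shift-reduce conflicts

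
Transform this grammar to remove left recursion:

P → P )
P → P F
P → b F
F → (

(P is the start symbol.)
P → b F P'
P' → ) P'
P' → F P'
P' → ε
F → (

P is directly left-recursive. The standard transformation for
  A → A α₁ | ... | A α_m | β₁ | ... | β_n
is
  A  → β₁ A' | ... | β_n A'
  A' → α₁ A' | ... | α_m A' | ε

P → b F becomes P → b F P'
P → P ) becomes P' → ) P'
P → P F becomes P' → F P'
Add P' → ε

Productions for other non-terminals are unchanged:
  F → (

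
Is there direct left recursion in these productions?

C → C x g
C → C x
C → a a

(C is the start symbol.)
Yes, C is left-recursive

Direct left recursion occurs when N → N α for some non-terminal N (the right-hand side begins with the left-hand side itself).

C → C x g: LEFT RECURSIVE (starts with C)
C → C x: LEFT RECURSIVE (starts with C)
C → a a: starts with a

The grammar has direct left recursion on: C.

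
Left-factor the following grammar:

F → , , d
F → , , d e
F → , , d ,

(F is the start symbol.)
F → , , d F'
F' → ε
F' → e
F' → ,

Left-factoring transforms A → αβ₁ | αβ₂ into A → αA' and A' → β₁ | β₂
(α is the longest common prefix among the alternatives). Repeat until
no nonterminal has two alternatives with a common prefix.

Round 1: F has alternatives sharing prefix ', , d'. Introduce F': F → , , d F'
  Add: F' → ε
  Add: F' → e
  Add: F' → ,

No remaining common prefixes — done.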